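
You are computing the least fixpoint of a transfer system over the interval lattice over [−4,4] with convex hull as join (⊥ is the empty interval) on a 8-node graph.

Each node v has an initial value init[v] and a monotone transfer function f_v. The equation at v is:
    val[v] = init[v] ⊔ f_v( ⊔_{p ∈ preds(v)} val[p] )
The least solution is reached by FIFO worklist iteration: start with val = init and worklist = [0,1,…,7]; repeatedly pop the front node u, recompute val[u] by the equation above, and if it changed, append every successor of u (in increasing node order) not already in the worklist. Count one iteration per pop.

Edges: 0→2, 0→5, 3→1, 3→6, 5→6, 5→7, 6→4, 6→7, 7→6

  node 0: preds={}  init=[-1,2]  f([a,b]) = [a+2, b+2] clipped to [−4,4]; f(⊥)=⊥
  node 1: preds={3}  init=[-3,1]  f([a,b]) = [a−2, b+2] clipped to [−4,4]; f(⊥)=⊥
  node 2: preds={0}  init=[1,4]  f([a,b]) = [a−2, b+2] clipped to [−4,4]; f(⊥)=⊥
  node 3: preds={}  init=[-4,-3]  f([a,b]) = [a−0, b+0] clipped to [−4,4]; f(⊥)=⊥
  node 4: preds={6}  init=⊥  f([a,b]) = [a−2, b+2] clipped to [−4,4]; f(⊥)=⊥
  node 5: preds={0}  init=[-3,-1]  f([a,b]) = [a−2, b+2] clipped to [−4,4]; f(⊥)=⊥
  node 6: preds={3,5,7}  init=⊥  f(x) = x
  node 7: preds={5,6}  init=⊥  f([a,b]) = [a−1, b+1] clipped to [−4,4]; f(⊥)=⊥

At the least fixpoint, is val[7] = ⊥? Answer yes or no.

no

Iteration log — 10 steps:
  step 1. node 0  ⊔preds=⊥  new=[-1,2]  stable
  step 2. node 1  ⊔preds=[-4,-3]  new=[-4,1]  old=[-3,1]  +wl: 
  step 3. node 2  ⊔preds=[-1,2]  new=[-3,4]  old=[1,4]  +wl: 
  step 4. node 3  ⊔preds=⊥  new=[-4,-3]  stable
  step 5. node 4  ⊔preds=⊥  new=⊥  stable
  step 6. node 5  ⊔preds=[-1,2]  new=[-3,4]  old=[-3,-1]  +wl: 
  step 7. node 6  ⊔preds=[-4,4]  new=[-4,4]  old=⊥  +wl: 4
  step 8. node 7  ⊔preds=[-4,4]  new=[-4,4]  old=⊥  +wl: 6
  step 9. node 4  ⊔preds=[-4,4]  new=[-4,4]  old=⊥  +wl: 
  step 10. node 6  ⊔preds=[-4,4]  new=[-4,4]  stable

Least fixpoint reached:
  node 0: [-1,2]
  node 1: [-4,1]
  node 2: [-3,4]
  node 3: [-4,-3]
  node 4: [-4,4]
  node 5: [-3,4]
  node 6: [-4,4]
  node 7: [-4,4]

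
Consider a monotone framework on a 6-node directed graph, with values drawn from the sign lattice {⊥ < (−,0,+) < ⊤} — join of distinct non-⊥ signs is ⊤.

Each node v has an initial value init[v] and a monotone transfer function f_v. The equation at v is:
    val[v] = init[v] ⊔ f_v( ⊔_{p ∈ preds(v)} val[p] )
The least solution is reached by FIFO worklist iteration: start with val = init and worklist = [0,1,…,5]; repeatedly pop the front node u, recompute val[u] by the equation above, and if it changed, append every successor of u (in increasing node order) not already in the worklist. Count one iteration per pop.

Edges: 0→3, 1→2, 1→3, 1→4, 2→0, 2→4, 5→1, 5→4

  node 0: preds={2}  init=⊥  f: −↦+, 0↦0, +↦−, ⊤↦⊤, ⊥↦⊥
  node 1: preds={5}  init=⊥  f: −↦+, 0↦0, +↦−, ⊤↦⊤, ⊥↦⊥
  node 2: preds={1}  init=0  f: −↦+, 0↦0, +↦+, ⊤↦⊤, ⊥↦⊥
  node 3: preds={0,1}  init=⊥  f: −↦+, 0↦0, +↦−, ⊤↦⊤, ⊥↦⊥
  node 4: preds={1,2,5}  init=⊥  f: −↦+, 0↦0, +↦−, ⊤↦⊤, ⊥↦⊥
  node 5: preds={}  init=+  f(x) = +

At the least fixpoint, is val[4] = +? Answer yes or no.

Trace (8 dequeues):
  [1] u=0 | in 0 | out 0 | prev ⊥ | push {}
  [2] u=1 | in + | out − | prev ⊥ | push {}
  [3] u=2 | in − | out ⊤ | prev 0 | push {0}
  [4] u=3 | in ⊤ | out ⊤ | prev ⊥ | push {}
  [5] u=4 | in ⊤ | out ⊤ | prev ⊥ | push {}
  [6] u=5 | in ⊥ | out + | ==
  [7] u=0 | in ⊤ | out ⊤ | prev 0 | push {3}
  [8] u=3 | in ⊤ | out ⊤ | ==

Converged values:
  [0] ⊤
  [1] −
  [2] ⊤
  [3] ⊤
  [4] ⊤
  [5] +

no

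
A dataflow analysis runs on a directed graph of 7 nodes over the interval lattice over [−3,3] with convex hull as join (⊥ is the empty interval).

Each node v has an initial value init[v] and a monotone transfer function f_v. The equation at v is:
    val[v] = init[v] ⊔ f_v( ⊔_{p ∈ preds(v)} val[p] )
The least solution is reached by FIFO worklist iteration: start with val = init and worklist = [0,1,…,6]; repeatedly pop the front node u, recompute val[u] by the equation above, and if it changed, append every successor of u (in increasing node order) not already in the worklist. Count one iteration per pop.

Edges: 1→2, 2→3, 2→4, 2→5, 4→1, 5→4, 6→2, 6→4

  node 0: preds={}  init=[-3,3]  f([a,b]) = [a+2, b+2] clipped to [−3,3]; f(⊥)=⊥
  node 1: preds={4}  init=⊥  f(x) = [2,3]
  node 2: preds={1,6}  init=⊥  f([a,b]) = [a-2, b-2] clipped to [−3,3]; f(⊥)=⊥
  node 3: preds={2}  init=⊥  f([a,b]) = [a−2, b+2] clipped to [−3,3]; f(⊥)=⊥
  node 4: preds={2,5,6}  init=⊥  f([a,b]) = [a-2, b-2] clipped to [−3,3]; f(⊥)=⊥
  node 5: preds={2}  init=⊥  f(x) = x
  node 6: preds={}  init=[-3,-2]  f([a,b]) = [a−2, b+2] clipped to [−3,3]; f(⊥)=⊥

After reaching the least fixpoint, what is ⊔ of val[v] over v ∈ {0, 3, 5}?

Trace (9 dequeues):
  [1] u=0 | in ⊥ | out [-3,3] | ==
  [2] u=1 | in ⊥ | out [2,3] | prev ⊥ | push {}
  [3] u=2 | in [-3,3] | out [-3,1] | prev ⊥ | push {}
  [4] u=3 | in [-3,1] | out [-3,3] | prev ⊥ | push {}
  [5] u=4 | in [-3,1] | out [-3,-1] | prev ⊥ | push {1}
  [6] u=5 | in [-3,1] | out [-3,1] | prev ⊥ | push {4}
  [7] u=6 | in ⊥ | out [-3,-2] | ==
  [8] u=1 | in [-3,-1] | out [2,3] | ==
  [9] u=4 | in [-3,1] | out [-3,-1] | ==

Converged values:
  [0] [-3,3]
  [1] [2,3]
  [2] [-3,1]
  [3] [-3,3]
  [4] [-3,-1]
  [5] [-3,1]
  [6] [-3,-2]

[-3,3]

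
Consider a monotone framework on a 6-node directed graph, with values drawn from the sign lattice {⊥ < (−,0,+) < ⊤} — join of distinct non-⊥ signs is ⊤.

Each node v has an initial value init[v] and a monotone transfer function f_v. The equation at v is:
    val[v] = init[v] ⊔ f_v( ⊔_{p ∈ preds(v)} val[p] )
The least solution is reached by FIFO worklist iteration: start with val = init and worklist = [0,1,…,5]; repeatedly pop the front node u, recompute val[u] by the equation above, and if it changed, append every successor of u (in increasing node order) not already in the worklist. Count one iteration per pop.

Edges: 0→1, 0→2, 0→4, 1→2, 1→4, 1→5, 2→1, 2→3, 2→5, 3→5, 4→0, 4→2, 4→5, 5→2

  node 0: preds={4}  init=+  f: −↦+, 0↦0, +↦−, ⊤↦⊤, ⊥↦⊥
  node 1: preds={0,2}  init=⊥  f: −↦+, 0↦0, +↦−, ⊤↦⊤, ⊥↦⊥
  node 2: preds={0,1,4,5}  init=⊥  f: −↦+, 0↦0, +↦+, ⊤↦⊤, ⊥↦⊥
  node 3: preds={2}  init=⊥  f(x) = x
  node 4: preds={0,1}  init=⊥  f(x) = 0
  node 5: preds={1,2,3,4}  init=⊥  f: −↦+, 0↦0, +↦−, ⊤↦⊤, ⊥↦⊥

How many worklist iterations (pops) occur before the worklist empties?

12

Worklist (12 pops):
  #1 pop 0: in=⊥ → + (no change)
  #2 pop 1: in=+ → − (was ⊥); enqueue []
  #3 pop 2: in=⊤ → ⊤ (was ⊥); enqueue [1]
  #4 pop 3: in=⊤ → ⊤ (was ⊥); enqueue []
  #5 pop 4: in=⊤ → 0 (was ⊥); enqueue [0,2]
  #6 pop 5: in=⊤ → ⊤ (was ⊥); enqueue []
  #7 pop 1: in=⊤ → ⊤ (was −); enqueue [4,5]
  #8 pop 0: in=0 → ⊤ (was +); enqueue [1]
  #9 pop 2: in=⊤ → ⊤ (no change)
  #10 pop 4: in=⊤ → 0 (no change)
  #11 pop 5: in=⊤ → ⊤ (no change)
  #12 pop 1: in=⊤ → ⊤ (no change)

Fixpoint:
  val[0] = ⊤
  val[1] = ⊤
  val[2] = ⊤
  val[3] = ⊤
  val[4] = 0
  val[5] = ⊤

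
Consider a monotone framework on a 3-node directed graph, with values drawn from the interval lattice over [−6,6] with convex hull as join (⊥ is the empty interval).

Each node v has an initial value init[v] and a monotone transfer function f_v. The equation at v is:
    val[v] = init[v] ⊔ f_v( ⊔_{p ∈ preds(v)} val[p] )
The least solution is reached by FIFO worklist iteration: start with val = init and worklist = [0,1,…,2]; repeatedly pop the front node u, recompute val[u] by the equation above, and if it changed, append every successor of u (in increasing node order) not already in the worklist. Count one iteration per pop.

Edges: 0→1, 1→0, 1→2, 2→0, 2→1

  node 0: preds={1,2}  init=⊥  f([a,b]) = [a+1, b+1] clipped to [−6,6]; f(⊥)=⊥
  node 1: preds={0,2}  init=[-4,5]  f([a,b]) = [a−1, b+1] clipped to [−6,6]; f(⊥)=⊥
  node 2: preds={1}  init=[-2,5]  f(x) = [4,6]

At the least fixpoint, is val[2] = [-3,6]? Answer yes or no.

Worklist (5 pops):
  #1 pop 0: in=[-4,5] → [-3,6] (was ⊥); enqueue []
  #2 pop 1: in=[-3,6] → [-4,6] (was [-4,5]); enqueue [0]
  #3 pop 2: in=[-4,6] → [-2,6] (was [-2,5]); enqueue [1]
  #4 pop 0: in=[-4,6] → [-3,6] (no change)
  #5 pop 1: in=[-3,6] → [-4,6] (no change)

Fixpoint:
  val[0] = [-3,6]
  val[1] = [-4,6]
  val[2] = [-2,6]

no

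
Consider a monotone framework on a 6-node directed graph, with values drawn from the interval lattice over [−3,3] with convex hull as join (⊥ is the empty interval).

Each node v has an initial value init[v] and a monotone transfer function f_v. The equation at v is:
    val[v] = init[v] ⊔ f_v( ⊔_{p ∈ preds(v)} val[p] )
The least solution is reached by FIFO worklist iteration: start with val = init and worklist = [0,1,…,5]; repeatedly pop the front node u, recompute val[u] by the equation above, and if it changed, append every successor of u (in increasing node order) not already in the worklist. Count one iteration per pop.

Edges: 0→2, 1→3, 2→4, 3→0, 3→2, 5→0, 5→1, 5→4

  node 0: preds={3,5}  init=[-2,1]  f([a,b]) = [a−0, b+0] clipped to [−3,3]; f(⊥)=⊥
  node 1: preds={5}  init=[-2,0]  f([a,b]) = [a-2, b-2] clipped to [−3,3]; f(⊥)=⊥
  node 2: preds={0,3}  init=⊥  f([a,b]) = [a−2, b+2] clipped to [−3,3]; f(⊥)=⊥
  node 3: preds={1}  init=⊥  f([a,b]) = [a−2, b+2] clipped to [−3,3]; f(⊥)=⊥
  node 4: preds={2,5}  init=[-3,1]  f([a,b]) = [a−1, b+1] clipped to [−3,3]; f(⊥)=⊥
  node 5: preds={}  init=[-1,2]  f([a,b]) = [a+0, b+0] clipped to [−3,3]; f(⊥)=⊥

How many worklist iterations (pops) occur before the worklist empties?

8

Iteration log — 8 steps:
  step 1. node 0  ⊔preds=[-1,2]  new=[-2,2]  old=[-2,1]  +wl: 
  step 2. node 1  ⊔preds=[-1,2]  new=[-3,0]  old=[-2,0]  +wl: 
  step 3. node 2  ⊔preds=[-2,2]  new=[-3,3]  old=⊥  +wl: 
  step 4. node 3  ⊔preds=[-3,0]  new=[-3,2]  old=⊥  +wl: 0,2
  step 5. node 4  ⊔preds=[-3,3]  new=[-3,3]  old=[-3,1]  +wl: 
  step 6. node 5  ⊔preds=⊥  new=[-1,2]  stable
  step 7. node 0  ⊔preds=[-3,2]  new=[-3,2]  old=[-2,2]  +wl: 
  step 8. node 2  ⊔preds=[-3,2]  new=[-3,3]  stable

Least fixpoint reached:
  node 0: [-3,2]
  node 1: [-3,0]
  node 2: [-3,3]
  node 3: [-3,2]
  node 4: [-3,3]
  node 5: [-1,2]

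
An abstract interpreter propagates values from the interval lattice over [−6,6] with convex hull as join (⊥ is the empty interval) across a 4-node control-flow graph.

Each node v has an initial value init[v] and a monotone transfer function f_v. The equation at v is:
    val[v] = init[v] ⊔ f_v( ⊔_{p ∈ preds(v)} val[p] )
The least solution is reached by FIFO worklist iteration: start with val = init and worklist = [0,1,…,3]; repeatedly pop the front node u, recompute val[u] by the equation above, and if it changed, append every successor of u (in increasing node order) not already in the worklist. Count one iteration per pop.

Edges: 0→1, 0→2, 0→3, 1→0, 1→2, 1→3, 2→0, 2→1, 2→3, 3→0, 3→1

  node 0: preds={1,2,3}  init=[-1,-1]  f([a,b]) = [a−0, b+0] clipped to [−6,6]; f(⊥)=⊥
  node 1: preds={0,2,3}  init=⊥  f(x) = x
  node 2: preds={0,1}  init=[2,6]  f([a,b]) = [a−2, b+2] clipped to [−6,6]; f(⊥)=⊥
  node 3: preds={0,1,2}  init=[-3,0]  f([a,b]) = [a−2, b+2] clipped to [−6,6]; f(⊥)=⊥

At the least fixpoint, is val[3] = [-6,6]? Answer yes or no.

Worklist (10 pops):
  #1 pop 0: in=[-3,6] → [-3,6] (was [-1,-1]); enqueue []
  #2 pop 1: in=[-3,6] → [-3,6] (was ⊥); enqueue [0]
  #3 pop 2: in=[-3,6] → [-5,6] (was [2,6]); enqueue [1]
  #4 pop 3: in=[-5,6] → [-6,6] (was [-3,0]); enqueue []
  #5 pop 0: in=[-6,6] → [-6,6] (was [-3,6]); enqueue [2,3]
  #6 pop 1: in=[-6,6] → [-6,6] (was [-3,6]); enqueue [0]
  #7 pop 2: in=[-6,6] → [-6,6] (was [-5,6]); enqueue [1]
  #8 pop 3: in=[-6,6] → [-6,6] (no change)
  #9 pop 0: in=[-6,6] → [-6,6] (no change)
  #10 pop 1: in=[-6,6] → [-6,6] (no change)

Fixpoint:
  val[0] = [-6,6]
  val[1] = [-6,6]
  val[2] = [-6,6]
  val[3] = [-6,6]

yes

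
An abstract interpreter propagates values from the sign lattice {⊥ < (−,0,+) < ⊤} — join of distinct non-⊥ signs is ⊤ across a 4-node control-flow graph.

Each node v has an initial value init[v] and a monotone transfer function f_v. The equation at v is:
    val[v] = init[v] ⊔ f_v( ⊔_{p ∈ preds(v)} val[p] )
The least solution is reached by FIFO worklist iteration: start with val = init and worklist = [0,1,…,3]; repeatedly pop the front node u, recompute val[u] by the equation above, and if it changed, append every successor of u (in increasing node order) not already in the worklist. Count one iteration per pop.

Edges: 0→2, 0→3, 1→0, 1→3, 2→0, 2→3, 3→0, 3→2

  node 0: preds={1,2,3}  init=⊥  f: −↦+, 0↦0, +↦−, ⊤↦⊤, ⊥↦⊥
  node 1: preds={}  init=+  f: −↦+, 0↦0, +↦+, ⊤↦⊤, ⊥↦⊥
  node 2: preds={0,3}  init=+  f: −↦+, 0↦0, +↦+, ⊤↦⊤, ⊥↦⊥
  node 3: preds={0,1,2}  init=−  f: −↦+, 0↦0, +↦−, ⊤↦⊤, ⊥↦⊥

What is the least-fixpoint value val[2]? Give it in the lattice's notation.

⊤

Iteration log — 6 steps:
  step 1. node 0  ⊔preds=⊤  new=⊤  old=⊥  +wl: 
  step 2. node 1  ⊔preds=⊥  new=+  stable
  step 3. node 2  ⊔preds=⊤  new=⊤  old=+  +wl: 0
  step 4. node 3  ⊔preds=⊤  new=⊤  old=−  +wl: 2
  step 5. node 0  ⊔preds=⊤  new=⊤  stable
  step 6. node 2  ⊔preds=⊤  new=⊤  stable

Least fixpoint reached:
  node 0: ⊤
  node 1: +
  node 2: ⊤
  node 3: ⊤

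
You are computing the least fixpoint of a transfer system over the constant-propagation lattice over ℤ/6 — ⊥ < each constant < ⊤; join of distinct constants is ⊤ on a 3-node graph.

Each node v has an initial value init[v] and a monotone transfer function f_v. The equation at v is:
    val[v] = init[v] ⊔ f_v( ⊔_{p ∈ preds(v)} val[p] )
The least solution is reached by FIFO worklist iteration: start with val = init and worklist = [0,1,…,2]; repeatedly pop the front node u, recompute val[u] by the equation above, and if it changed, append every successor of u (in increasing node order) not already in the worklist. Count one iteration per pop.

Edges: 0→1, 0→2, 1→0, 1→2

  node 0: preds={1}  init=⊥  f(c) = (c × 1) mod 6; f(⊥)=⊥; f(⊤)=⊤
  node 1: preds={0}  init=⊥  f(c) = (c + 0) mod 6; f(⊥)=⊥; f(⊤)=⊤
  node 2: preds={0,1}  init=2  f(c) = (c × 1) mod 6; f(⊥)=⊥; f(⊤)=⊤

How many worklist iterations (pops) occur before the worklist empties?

Iteration log — 3 steps:
  step 1. node 0  ⊔preds=⊥  new=⊥  stable
  step 2. node 1  ⊔preds=⊥  new=⊥  stable
  step 3. node 2  ⊔preds=⊥  new=2  stable

Least fixpoint reached:
  node 0: ⊥
  node 1: ⊥
  node 2: 2

3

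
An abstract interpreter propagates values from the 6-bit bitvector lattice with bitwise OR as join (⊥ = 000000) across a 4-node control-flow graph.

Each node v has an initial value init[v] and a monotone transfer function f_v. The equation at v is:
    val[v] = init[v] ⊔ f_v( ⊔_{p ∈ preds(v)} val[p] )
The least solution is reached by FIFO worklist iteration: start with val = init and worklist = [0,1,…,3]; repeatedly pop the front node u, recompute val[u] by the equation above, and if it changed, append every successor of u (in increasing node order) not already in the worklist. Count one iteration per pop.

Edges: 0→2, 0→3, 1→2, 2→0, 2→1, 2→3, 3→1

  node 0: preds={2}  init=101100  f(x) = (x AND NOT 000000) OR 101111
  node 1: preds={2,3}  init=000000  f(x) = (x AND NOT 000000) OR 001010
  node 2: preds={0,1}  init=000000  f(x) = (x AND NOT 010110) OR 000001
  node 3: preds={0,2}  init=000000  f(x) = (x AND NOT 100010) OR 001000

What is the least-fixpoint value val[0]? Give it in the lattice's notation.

101111

Iteration log — 7 steps:
  step 1. node 0  ⊔preds=000000  new=101111  old=101100  +wl: 
  step 2. node 1  ⊔preds=000000  new=001010  old=000000  +wl: 
  step 3. node 2  ⊔preds=101111  new=101001  old=000000  +wl: 0,1
  step 4. node 3  ⊔preds=101111  new=001101  old=000000  +wl: 
  step 5. node 0  ⊔preds=101001  new=101111  stable
  step 6. node 1  ⊔preds=101101  new=101111  old=001010  +wl: 2
  step 7. node 2  ⊔preds=101111  new=101001  stable

Least fixpoint reached:
  node 0: 101111
  node 1: 101111
  node 2: 101001
  node 3: 001101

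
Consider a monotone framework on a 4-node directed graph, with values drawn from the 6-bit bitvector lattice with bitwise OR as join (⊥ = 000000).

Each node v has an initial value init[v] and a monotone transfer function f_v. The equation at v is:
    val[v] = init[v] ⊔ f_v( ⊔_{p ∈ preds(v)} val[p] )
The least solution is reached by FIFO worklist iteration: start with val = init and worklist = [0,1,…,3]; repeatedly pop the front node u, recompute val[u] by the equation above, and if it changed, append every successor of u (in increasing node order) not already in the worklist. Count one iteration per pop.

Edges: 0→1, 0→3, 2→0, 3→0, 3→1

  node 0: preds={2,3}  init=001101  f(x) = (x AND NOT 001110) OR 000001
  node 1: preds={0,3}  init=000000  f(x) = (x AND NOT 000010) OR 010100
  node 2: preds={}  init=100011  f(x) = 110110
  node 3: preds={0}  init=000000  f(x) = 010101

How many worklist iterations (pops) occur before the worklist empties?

Trace (7 dequeues):
  [1] u=0 | in 100011 | out 101101 | prev 001101 | push {}
  [2] u=1 | in 101101 | out 111101 | prev 000000 | push {}
  [3] u=2 | in 000000 | out 110111 | prev 100011 | push {0}
  [4] u=3 | in 101101 | out 010101 | prev 000000 | push {1}
  [5] u=0 | in 110111 | out 111101 | prev 101101 | push {3}
  [6] u=1 | in 111101 | out 111101 | ==
  [7] u=3 | in 111101 | out 010101 | ==

Converged values:
  [0] 111101
  [1] 111101
  [2] 110111
  [3] 010101

7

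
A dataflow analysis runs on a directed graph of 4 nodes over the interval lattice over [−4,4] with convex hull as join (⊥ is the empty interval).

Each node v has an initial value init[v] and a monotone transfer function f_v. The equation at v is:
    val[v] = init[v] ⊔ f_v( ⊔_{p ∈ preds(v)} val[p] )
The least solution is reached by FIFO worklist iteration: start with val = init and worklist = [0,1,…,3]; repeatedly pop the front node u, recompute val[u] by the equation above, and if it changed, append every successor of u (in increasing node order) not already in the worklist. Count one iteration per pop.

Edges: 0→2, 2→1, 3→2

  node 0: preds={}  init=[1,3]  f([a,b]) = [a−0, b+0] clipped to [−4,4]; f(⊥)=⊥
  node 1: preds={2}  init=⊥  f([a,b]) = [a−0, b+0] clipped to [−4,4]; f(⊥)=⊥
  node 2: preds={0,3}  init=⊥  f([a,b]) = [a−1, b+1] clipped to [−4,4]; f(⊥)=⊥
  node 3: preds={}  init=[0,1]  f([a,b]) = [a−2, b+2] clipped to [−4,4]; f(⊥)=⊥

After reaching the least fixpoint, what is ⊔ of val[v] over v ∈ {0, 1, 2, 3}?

[-1,4]

Trace (5 dequeues):
  [1] u=0 | in ⊥ | out [1,3] | ==
  [2] u=1 | in ⊥ | out ⊥ | ==
  [3] u=2 | in [0,3] | out [-1,4] | prev ⊥ | push {1}
  [4] u=3 | in ⊥ | out [0,1] | ==
  [5] u=1 | in [-1,4] | out [-1,4] | prev ⊥ | push {}

Converged values:
  [0] [1,3]
  [1] [-1,4]
  [2] [-1,4]
  [3] [0,1]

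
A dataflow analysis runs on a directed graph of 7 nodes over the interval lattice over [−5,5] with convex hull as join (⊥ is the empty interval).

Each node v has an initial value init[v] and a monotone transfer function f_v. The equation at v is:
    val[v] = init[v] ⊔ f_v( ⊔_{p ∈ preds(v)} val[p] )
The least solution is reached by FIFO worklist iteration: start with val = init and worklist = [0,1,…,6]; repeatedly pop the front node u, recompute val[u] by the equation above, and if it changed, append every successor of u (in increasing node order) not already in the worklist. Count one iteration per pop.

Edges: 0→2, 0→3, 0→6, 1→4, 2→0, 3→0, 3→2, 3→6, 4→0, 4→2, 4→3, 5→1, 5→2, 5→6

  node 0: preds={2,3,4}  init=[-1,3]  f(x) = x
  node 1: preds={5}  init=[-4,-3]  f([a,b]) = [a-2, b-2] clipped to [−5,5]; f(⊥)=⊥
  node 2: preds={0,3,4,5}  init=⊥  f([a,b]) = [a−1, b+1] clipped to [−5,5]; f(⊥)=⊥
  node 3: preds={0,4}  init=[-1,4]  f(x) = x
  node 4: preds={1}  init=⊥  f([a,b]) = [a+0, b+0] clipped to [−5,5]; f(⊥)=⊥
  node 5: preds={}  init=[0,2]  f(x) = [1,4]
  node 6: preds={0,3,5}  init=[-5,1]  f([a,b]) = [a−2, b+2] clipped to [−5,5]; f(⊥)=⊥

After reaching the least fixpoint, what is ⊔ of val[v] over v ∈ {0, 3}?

[-5,5]

Iteration log — 19 steps:
  step 1. node 0  ⊔preds=[-1,4]  new=[-1,4]  old=[-1,3]  +wl: 
  step 2. node 1  ⊔preds=[0,2]  new=[-4,0]  old=[-4,-3]  +wl: 
  step 3. node 2  ⊔preds=[-1,4]  new=[-2,5]  old=⊥  +wl: 0
  step 4. node 3  ⊔preds=[-1,4]  new=[-1,4]  stable
  step 5. node 4  ⊔preds=[-4,0]  new=[-4,0]  old=⊥  +wl: 2,3
  step 6. node 5  ⊔preds=⊥  new=[0,4]  old=[0,2]  +wl: 1
  step 7. node 6  ⊔preds=[-1,4]  new=[-5,5]  old=[-5,1]  +wl: 
  step 8. node 0  ⊔preds=[-4,5]  new=[-4,5]  old=[-1,4]  +wl: 6
  step 9. node 2  ⊔preds=[-4,5]  new=[-5,5]  old=[-2,5]  +wl: 0
  step 10. node 3  ⊔preds=[-4,5]  new=[-4,5]  old=[-1,4]  +wl: 2
  step 11. node 1  ⊔preds=[0,4]  new=[-4,2]  old=[-4,0]  +wl: 4
  step 12. node 6  ⊔preds=[-4,5]  new=[-5,5]  stable
  step 13. node 0  ⊔preds=[-5,5]  new=[-5,5]  old=[-4,5]  +wl: 3,6
  step 14. node 2  ⊔preds=[-5,5]  new=[-5,5]  stable
  step 15. node 4  ⊔preds=[-4,2]  new=[-4,2]  old=[-4,0]  +wl: 0,2
  step 16. node 3  ⊔preds=[-5,5]  new=[-5,5]  old=[-4,5]  +wl: 
  step 17. node 6  ⊔preds=[-5,5]  new=[-5,5]  stable
  step 18. node 0  ⊔preds=[-5,5]  new=[-5,5]  stable
  step 19. node 2  ⊔preds=[-5,5]  new=[-5,5]  stable

Least fixpoint reached:
  node 0: [-5,5]
  node 1: [-4,2]
  node 2: [-5,5]
  node 3: [-5,5]
  node 4: [-4,2]
  node 5: [0,4]
  node 6: [-5,5]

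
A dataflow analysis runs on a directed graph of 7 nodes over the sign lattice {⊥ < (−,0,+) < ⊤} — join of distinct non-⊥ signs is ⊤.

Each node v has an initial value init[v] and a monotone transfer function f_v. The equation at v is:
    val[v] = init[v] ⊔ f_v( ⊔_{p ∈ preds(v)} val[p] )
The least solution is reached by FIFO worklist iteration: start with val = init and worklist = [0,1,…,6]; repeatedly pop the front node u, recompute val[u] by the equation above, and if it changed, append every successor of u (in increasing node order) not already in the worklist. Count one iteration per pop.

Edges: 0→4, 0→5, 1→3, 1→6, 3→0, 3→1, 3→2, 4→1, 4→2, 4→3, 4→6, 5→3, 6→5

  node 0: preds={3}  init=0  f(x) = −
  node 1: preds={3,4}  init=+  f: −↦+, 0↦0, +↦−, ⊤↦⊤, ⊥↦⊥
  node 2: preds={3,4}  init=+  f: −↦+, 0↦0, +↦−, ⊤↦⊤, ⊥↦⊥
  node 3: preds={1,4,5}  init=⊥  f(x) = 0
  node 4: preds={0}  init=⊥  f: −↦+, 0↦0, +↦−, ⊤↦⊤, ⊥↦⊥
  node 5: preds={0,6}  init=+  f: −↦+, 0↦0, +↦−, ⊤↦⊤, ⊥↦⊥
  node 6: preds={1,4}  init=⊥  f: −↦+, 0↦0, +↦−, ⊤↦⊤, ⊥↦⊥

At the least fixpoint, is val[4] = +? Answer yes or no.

no

Iteration log — 13 steps:
  step 1. node 0  ⊔preds=⊥  new=⊤  old=0  +wl: 
  step 2. node 1  ⊔preds=⊥  new=+  stable
  step 3. node 2  ⊔preds=⊥  new=+  stable
  step 4. node 3  ⊔preds=+  new=0  old=⊥  +wl: 0,1,2
  step 5. node 4  ⊔preds=⊤  new=⊤  old=⊥  +wl: 3
  step 6. node 5  ⊔preds=⊤  new=⊤  old=+  +wl: 
  step 7. node 6  ⊔preds=⊤  new=⊤  old=⊥  +wl: 5
  step 8. node 0  ⊔preds=0  new=⊤  stable
  step 9. node 1  ⊔preds=⊤  new=⊤  old=+  +wl: 6
  step 10. node 2  ⊔preds=⊤  new=⊤  old=+  +wl: 
  step 11. node 3  ⊔preds=⊤  new=0  stable
  step 12. node 5  ⊔preds=⊤  new=⊤  stable
  step 13. node 6  ⊔preds=⊤  new=⊤  stable

Least fixpoint reached:
  node 0: ⊤
  node 1: ⊤
  node 2: ⊤
  node 3: 0
  node 4: ⊤
  node 5: ⊤
  node 6: ⊤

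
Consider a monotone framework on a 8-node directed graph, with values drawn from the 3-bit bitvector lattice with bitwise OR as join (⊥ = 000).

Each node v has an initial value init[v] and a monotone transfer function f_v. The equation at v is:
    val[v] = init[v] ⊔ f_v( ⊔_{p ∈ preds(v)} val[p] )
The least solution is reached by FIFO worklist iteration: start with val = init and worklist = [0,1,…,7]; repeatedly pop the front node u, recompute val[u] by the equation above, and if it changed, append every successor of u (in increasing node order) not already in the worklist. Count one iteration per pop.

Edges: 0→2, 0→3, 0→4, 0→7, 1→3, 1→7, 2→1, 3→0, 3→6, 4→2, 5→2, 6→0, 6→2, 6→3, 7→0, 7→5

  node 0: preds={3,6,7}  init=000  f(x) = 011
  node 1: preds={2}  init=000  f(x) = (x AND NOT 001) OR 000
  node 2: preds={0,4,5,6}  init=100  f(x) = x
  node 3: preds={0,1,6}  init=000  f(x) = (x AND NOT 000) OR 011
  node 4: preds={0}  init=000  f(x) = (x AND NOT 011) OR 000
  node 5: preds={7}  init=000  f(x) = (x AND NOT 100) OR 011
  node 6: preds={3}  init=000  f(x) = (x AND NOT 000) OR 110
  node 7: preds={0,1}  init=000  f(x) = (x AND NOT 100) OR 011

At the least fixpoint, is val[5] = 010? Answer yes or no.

Worklist (14 pops):
  #1 pop 0: in=000 → 011 (was 000); enqueue []
  #2 pop 1: in=100 → 100 (was 000); enqueue []
  #3 pop 2: in=011 → 111 (was 100); enqueue [1]
  #4 pop 3: in=111 → 111 (was 000); enqueue [0]
  #5 pop 4: in=011 → 000 (no change)
  #6 pop 5: in=000 → 011 (was 000); enqueue [2]
  #7 pop 6: in=111 → 111 (was 000); enqueue [3]
  #8 pop 7: in=111 → 011 (was 000); enqueue [5]
  #9 pop 1: in=111 → 110 (was 100); enqueue [7]
  #10 pop 0: in=111 → 011 (no change)
  #11 pop 2: in=111 → 111 (no change)
  #12 pop 3: in=111 → 111 (no change)
  #13 pop 5: in=011 → 011 (no change)
  #14 pop 7: in=111 → 011 (no change)

Fixpoint:
  val[0] = 011
  val[1] = 110
  val[2] = 111
  val[3] = 111
  val[4] = 000
  val[5] = 011
  val[6] = 111
  val[7] = 011

no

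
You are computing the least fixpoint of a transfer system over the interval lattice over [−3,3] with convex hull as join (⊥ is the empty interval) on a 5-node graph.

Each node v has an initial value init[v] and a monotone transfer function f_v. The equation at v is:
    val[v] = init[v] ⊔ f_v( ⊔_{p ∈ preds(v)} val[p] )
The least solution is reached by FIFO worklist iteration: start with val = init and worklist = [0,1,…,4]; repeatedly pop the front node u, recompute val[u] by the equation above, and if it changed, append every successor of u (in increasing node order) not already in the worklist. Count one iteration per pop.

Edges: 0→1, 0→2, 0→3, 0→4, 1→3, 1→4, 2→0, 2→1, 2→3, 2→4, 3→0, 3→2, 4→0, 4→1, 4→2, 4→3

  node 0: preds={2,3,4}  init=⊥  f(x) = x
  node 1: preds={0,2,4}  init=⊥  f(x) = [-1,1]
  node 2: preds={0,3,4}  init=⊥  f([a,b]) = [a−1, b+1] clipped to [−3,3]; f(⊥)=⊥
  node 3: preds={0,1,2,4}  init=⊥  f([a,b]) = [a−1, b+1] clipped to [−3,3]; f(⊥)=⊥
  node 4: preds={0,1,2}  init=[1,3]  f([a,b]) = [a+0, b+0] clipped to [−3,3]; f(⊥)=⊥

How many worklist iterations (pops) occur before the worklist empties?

Iteration log — 15 steps:
  step 1. node 0  ⊔preds=[1,3]  new=[1,3]  old=⊥  +wl: 
  step 2. node 1  ⊔preds=[1,3]  new=[-1,1]  old=⊥  +wl: 
  step 3. node 2  ⊔preds=[1,3]  new=[0,3]  old=⊥  +wl: 0,1
  step 4. node 3  ⊔preds=[-1,3]  new=[-2,3]  old=⊥  +wl: 2
  step 5. node 4  ⊔preds=[-1,3]  new=[-1,3]  old=[1,3]  +wl: 3
  step 6. node 0  ⊔preds=[-2,3]  new=[-2,3]  old=[1,3]  +wl: 4
  step 7. node 1  ⊔preds=[-2,3]  new=[-1,1]  stable
  step 8. node 2  ⊔preds=[-2,3]  new=[-3,3]  old=[0,3]  +wl: 0,1
  step 9. node 3  ⊔preds=[-3,3]  new=[-3,3]  old=[-2,3]  +wl: 2
  step 10. node 4  ⊔preds=[-3,3]  new=[-3,3]  old=[-1,3]  +wl: 3
  step 11. node 0  ⊔preds=[-3,3]  new=[-3,3]  old=[-2,3]  +wl: 4
  step 12. node 1  ⊔preds=[-3,3]  new=[-1,1]  stable
  step 13. node 2  ⊔preds=[-3,3]  new=[-3,3]  stable
  step 14. node 3  ⊔preds=[-3,3]  new=[-3,3]  stable
  step 15. node 4  ⊔preds=[-3,3]  new=[-3,3]  stable

Least fixpoint reached:
  node 0: [-3,3]
  node 1: [-1,1]
  node 2: [-3,3]
  node 3: [-3,3]
  node 4: [-3,3]

15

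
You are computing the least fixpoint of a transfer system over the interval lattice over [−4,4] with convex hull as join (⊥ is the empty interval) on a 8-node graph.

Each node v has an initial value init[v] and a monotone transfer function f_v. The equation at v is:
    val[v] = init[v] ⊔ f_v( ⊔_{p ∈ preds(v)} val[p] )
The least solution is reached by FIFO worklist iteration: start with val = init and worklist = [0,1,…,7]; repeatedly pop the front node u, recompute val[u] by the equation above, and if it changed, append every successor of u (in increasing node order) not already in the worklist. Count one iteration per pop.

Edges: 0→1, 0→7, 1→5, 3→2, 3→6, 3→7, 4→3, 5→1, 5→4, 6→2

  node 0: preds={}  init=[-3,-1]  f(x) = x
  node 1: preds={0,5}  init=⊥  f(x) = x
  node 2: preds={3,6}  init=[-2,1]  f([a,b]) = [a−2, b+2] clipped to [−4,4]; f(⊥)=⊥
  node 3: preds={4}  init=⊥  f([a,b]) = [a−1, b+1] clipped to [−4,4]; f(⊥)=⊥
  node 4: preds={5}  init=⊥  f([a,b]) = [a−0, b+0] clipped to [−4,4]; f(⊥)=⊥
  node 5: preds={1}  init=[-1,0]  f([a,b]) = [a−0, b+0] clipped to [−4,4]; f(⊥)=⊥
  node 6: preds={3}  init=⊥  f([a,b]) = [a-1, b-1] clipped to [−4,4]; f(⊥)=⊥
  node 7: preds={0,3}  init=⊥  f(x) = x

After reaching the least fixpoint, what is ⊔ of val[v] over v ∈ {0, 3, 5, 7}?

[-4,1]

Worklist (19 pops):
  #1 pop 0: in=⊥ → [-3,-1] (no change)
  #2 pop 1: in=[-3,0] → [-3,0] (was ⊥); enqueue []
  #3 pop 2: in=⊥ → [-2,1] (no change)
  #4 pop 3: in=⊥ → ⊥ (no change)
  #5 pop 4: in=[-1,0] → [-1,0] (was ⊥); enqueue [3]
  #6 pop 5: in=[-3,0] → [-3,0] (was [-1,0]); enqueue [1,4]
  #7 pop 6: in=⊥ → ⊥ (no change)
  #8 pop 7: in=[-3,-1] → [-3,-1] (was ⊥); enqueue []
  #9 pop 3: in=[-1,0] → [-2,1] (was ⊥); enqueue [2,6,7]
  #10 pop 1: in=[-3,0] → [-3,0] (no change)
  #11 pop 4: in=[-3,0] → [-3,0] (was [-1,0]); enqueue [3]
  #12 pop 2: in=[-2,1] → [-4,3] (was [-2,1]); enqueue []
  #13 pop 6: in=[-2,1] → [-3,0] (was ⊥); enqueue [2]
  #14 pop 7: in=[-3,1] → [-3,1] (was [-3,-1]); enqueue []
  #15 pop 3: in=[-3,0] → [-4,1] (was [-2,1]); enqueue [6,7]
  #16 pop 2: in=[-4,1] → [-4,3] (no change)
  #17 pop 6: in=[-4,1] → [-4,0] (was [-3,0]); enqueue [2]
  #18 pop 7: in=[-4,1] → [-4,1] (was [-3,1]); enqueue []
  #19 pop 2: in=[-4,1] → [-4,3] (no change)

Fixpoint:
  val[0] = [-3,-1]
  val[1] = [-3,0]
  val[2] = [-4,3]
  val[3] = [-4,1]
  val[4] = [-3,0]
  val[5] = [-3,0]
  val[6] = [-4,0]
  val[7] = [-4,1]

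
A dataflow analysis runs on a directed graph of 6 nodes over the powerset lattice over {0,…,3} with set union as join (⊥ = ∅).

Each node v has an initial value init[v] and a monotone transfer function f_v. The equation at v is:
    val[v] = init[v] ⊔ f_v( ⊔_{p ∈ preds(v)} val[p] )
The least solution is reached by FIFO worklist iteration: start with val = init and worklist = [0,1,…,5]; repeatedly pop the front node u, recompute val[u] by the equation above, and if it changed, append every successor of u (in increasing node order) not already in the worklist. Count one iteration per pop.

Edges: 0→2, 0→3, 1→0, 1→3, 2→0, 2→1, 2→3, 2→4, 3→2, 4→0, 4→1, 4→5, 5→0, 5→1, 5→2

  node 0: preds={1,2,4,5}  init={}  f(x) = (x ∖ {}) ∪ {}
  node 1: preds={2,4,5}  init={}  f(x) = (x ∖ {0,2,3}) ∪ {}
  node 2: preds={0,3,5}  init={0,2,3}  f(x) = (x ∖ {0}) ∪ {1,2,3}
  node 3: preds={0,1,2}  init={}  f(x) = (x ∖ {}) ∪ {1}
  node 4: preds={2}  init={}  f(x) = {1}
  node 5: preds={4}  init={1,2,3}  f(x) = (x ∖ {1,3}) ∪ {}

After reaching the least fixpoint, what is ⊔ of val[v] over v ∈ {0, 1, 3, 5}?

Worklist (9 pops):
  #1 pop 0: in={0,1,2,3} → {0,1,2,3} (was {}); enqueue []
  #2 pop 1: in={0,1,2,3} → {1} (was {}); enqueue [0]
  #3 pop 2: in={0,1,2,3} → {0,1,2,3} (was {0,2,3}); enqueue [1]
  #4 pop 3: in={0,1,2,3} → {0,1,2,3} (was {}); enqueue [2]
  #5 pop 4: in={0,1,2,3} → {1} (was {}); enqueue []
  #6 pop 5: in={1} → {1,2,3} (no change)
  #7 pop 0: in={0,1,2,3} → {0,1,2,3} (no change)
  #8 pop 1: in={0,1,2,3} → {1} (no change)
  #9 pop 2: in={0,1,2,3} → {0,1,2,3} (no change)

Fixpoint:
  val[0] = {0,1,2,3}
  val[1] = {1}
  val[2] = {0,1,2,3}
  val[3] = {0,1,2,3}
  val[4] = {1}
  val[5] = {1,2,3}

{0,1,2,3}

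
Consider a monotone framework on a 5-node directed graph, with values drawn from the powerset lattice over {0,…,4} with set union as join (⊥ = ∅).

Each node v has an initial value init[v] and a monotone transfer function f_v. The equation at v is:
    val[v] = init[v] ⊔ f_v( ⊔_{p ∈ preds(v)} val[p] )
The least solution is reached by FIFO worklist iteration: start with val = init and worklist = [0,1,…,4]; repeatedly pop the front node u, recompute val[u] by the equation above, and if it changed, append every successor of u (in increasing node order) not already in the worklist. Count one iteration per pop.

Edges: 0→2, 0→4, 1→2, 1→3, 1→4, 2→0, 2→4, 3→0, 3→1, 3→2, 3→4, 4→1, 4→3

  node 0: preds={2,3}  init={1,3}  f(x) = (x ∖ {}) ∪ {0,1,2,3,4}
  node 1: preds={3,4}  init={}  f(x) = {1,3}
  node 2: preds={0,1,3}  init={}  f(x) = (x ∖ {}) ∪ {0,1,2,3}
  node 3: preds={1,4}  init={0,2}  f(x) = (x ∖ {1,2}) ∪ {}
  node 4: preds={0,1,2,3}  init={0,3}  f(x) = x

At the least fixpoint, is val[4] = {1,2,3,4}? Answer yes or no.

Trace (13 dequeues):
  [1] u=0 | in {0,2} | out {0,1,2,3,4} | prev {1,3} | push {}
  [2] u=1 | in {0,2,3} | out {1,3} | prev {} | push {}
  [3] u=2 | in {0,1,2,3,4} | out {0,1,2,3,4} | prev {} | push {0}
  [4] u=3 | in {0,1,3} | out {0,2,3} | prev {0,2} | push {1,2}
  [5] u=4 | in {0,1,2,3,4} | out {0,1,2,3,4} | prev {0,3} | push {3}
  [6] u=0 | in {0,1,2,3,4} | out {0,1,2,3,4} | ==
  [7] u=1 | in {0,1,2,3,4} | out {1,3} | ==
  [8] u=2 | in {0,1,2,3,4} | out {0,1,2,3,4} | ==
  [9] u=3 | in {0,1,2,3,4} | out {0,2,3,4} | prev {0,2,3} | push {0,1,2,4}
  [10] u=0 | in {0,1,2,3,4} | out {0,1,2,3,4} | ==
  [11] u=1 | in {0,1,2,3,4} | out {1,3} | ==
  [12] u=2 | in {0,1,2,3,4} | out {0,1,2,3,4} | ==
  [13] u=4 | in {0,1,2,3,4} | out {0,1,2,3,4} | ==

Converged values:
  [0] {0,1,2,3,4}
  [1] {1,3}
  [2] {0,1,2,3,4}
  [3] {0,2,3,4}
  [4] {0,1,2,3,4}

no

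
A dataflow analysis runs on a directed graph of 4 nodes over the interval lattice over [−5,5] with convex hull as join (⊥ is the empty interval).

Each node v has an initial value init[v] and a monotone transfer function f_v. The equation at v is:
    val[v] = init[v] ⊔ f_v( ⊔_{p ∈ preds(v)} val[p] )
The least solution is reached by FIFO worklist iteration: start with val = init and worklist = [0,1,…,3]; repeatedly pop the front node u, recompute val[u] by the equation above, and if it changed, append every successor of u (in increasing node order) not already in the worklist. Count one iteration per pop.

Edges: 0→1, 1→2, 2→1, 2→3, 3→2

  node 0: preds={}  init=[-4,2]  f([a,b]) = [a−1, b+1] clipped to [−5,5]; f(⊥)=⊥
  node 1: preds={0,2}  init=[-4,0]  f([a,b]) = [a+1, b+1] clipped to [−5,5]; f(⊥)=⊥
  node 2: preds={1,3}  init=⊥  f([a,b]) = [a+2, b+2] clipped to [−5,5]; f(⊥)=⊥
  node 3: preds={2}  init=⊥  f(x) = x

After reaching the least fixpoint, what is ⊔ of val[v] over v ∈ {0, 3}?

[-4,5]

Worklist (6 pops):
  #1 pop 0: in=⊥ → [-4,2] (no change)
  #2 pop 1: in=[-4,2] → [-4,3] (was [-4,0]); enqueue []
  #3 pop 2: in=[-4,3] → [-2,5] (was ⊥); enqueue [1]
  #4 pop 3: in=[-2,5] → [-2,5] (was ⊥); enqueue [2]
  #5 pop 1: in=[-4,5] → [-4,5] (was [-4,3]); enqueue []
  #6 pop 2: in=[-4,5] → [-2,5] (no change)

Fixpoint:
  val[0] = [-4,2]
  val[1] = [-4,5]
  val[2] = [-2,5]
  val[3] = [-2,5]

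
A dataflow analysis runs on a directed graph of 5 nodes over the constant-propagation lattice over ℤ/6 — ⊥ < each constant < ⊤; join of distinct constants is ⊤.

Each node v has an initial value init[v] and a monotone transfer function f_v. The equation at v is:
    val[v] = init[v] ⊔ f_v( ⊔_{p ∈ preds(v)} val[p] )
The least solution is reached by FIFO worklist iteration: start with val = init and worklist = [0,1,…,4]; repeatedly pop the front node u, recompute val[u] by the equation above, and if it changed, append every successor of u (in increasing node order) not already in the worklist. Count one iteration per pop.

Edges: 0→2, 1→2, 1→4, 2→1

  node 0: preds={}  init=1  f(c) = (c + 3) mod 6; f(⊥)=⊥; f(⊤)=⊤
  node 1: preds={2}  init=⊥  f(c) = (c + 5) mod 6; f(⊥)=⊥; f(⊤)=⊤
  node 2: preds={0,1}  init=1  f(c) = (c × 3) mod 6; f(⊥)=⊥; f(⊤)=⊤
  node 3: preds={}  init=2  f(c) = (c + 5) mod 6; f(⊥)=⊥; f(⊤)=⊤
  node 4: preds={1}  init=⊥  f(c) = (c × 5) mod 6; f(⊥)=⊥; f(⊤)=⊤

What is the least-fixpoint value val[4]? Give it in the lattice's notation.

⊤

Iteration log — 8 steps:
  step 1. node 0  ⊔preds=⊥  new=1  stable
  step 2. node 1  ⊔preds=1  new=0  old=⊥  +wl: 
  step 3. node 2  ⊔preds=⊤  new=⊤  old=1  +wl: 1
  step 4. node 3  ⊔preds=⊥  new=2  stable
  step 5. node 4  ⊔preds=0  new=0  old=⊥  +wl: 
  step 6. node 1  ⊔preds=⊤  new=⊤  old=0  +wl: 2,4
  step 7. node 2  ⊔preds=⊤  new=⊤  stable
  step 8. node 4  ⊔preds=⊤  new=⊤  old=0  +wl: 

Least fixpoint reached:
  node 0: 1
  node 1: ⊤
  node 2: ⊤
  node 3: 2
  node 4: ⊤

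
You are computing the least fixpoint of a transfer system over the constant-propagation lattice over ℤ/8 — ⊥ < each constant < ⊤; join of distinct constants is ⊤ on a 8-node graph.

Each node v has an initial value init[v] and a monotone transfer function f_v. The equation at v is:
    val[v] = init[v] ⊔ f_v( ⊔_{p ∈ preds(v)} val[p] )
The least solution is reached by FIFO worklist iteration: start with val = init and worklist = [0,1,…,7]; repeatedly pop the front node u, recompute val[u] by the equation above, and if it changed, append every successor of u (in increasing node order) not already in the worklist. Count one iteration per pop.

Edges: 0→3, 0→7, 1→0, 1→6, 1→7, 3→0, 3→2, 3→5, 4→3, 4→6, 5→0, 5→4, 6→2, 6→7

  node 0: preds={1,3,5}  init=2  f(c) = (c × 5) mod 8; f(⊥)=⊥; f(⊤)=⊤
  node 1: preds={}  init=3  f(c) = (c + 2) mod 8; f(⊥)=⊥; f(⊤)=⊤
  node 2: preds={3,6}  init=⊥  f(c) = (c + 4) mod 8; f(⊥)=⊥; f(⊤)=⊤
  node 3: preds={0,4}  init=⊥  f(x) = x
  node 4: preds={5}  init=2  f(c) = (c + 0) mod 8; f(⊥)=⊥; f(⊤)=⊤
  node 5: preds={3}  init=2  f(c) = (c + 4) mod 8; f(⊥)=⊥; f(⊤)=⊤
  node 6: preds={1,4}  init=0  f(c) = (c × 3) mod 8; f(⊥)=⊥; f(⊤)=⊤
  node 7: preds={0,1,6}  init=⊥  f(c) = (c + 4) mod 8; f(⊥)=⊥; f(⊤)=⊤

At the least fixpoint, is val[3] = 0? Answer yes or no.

no

Trace (13 dequeues):
  [1] u=0 | in ⊤ | out ⊤ | prev 2 | push {}
  [2] u=1 | in ⊥ | out 3 | ==
  [3] u=2 | in 0 | out 4 | prev ⊥ | push {}
  [4] u=3 | in ⊤ | out ⊤ | prev ⊥ | push {0,2}
  [5] u=4 | in 2 | out 2 | ==
  [6] u=5 | in ⊤ | out ⊤ | prev 2 | push {4}
  [7] u=6 | in ⊤ | out ⊤ | prev 0 | push {}
  [8] u=7 | in ⊤ | out ⊤ | prev ⊥ | push {}
  [9] u=0 | in ⊤ | out ⊤ | ==
  [10] u=2 | in ⊤ | out ⊤ | prev 4 | push {}
  [11] u=4 | in ⊤ | out ⊤ | prev 2 | push {3,6}
  [12] u=3 | in ⊤ | out ⊤ | ==
  [13] u=6 | in ⊤ | out ⊤ | ==

Converged values:
  [0] ⊤
  [1] 3
  [2] ⊤
  [3] ⊤
  [4] ⊤
  [5] ⊤
  [6] ⊤
  [7] ⊤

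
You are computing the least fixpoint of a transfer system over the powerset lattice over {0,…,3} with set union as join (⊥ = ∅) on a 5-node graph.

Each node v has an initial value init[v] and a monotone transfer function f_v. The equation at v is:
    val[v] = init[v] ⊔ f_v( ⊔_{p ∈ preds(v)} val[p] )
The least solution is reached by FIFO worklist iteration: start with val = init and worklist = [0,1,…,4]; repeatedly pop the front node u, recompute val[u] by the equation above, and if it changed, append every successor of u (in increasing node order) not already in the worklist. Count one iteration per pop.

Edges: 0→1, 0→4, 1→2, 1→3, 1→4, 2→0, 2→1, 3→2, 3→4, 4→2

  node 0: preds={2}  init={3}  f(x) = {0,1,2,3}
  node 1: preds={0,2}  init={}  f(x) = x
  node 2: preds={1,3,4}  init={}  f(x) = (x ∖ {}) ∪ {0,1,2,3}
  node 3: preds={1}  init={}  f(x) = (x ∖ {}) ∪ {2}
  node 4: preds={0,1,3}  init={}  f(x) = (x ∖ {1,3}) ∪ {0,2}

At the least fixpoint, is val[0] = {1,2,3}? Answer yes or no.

Iteration log — 8 steps:
  step 1. node 0  ⊔preds={}  new={0,1,2,3}  old={3}  +wl: 
  step 2. node 1  ⊔preds={0,1,2,3}  new={0,1,2,3}  old={}  +wl: 
  step 3. node 2  ⊔preds={0,1,2,3}  new={0,1,2,3}  old={}  +wl: 0,1
  step 4. node 3  ⊔preds={0,1,2,3}  new={0,1,2,3}  old={}  +wl: 2
  step 5. node 4  ⊔preds={0,1,2,3}  new={0,2}  old={}  +wl: 
  step 6. node 0  ⊔preds={0,1,2,3}  new={0,1,2,3}  stable
  step 7. node 1  ⊔preds={0,1,2,3}  new={0,1,2,3}  stable
  step 8. node 2  ⊔preds={0,1,2,3}  new={0,1,2,3}  stable

Least fixpoint reached:
  node 0: {0,1,2,3}
  node 1: {0,1,2,3}
  node 2: {0,1,2,3}
  node 3: {0,1,2,3}
  node 4: {0,2}

no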